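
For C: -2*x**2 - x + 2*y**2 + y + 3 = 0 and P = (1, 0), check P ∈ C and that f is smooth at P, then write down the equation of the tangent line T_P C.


Tangent line at P: -5*x + y + 5 = 0.

Step 1: f(1, 0) = 0, so P lies on C.
Step 2: partial derivatives
  f_x(x, y) = -4*x - 1, f_y(x, y) = 4*y + 1.
  f_x(P) = -5, f_y(P) = 1 (gradient nonzero, so P is smooth).
Step 3: tangent line at P: -5·(x − 1) + 1·(y − 0) = 0.
Expanding: -5*x + y + 5 = 0.


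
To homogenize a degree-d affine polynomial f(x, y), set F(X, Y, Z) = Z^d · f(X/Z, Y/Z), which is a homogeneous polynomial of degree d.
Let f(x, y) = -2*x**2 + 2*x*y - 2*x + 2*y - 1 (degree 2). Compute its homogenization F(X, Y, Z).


F(X, Y, Z) = -2*X**2 + 2*X*Y - 2*X*Z + 2*Y*Z - Z**2

deg(f) = 2.
Substitute x = X/Z, y = Y/Z into f, then multiply by Z^2.
  monomial -2·x^2·y^0 ↦ -2·X^2·Y^0·Z^0.
  monomial 2·x^1·y^1 ↦ 2·X^1·Y^1·Z^0.
  monomial -2·x^1·y^0 ↦ -2·X^1·Y^0·Z^1.
  monomial 2·x^0·y^1 ↦ 2·X^0·Y^1·Z^1.
  monomial -1·x^0·y^0 ↦ -1·X^0·Y^0·Z^2.
Collecting: F(X, Y, Z) = -2*X**2 + 2*X*Y - 2*X*Z + 2*Y*Z - Z**2.


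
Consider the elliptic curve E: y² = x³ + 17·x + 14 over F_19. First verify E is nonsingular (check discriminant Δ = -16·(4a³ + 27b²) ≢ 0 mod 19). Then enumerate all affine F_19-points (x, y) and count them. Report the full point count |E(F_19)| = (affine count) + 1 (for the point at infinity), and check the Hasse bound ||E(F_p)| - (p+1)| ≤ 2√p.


Affine points = {(3, 4), (3, 15), (6, 3), (6, 16), (7, 1), (7, 18), (8, 4), (8, 15), (10, 5), (10, 14), (13, 0)}; affine count = 11; |E(F_19)| = 12.

Discriminant check: Δ ∝ 4a³ + 27b² = 4·17³ + 27·14² = 4·4913 + 27·196 ≡ 16 (mod 19). Nonzero ⇒ E is nonsingular.
For each x ∈ F_19, compute rhs = x³ + 17·x + 14 mod 19, then count y ∈ F_19 with y² ≡ rhs.
  x = 0: rhs = 14, matching y values: none (0 points).
  x = 1: rhs = 13, matching y values: none (0 points).
  x = 2: rhs = 18, matching y values: none (0 points).
  x = 3: rhs = 16, matching y values: 4, 15 (2 points).
  x = 4: rhs = 13, matching y values: none (0 points).
  x = 5: rhs = 15, matching y values: none (0 points).
  x = 6: rhs = 9, matching y values: 3, 16 (2 points).
  x = 7: rhs = 1, matching y values: 1, 18 (2 points).
  x = 8: rhs = 16, matching y values: 4, 15 (2 points).
  x = 9: rhs = 3, matching y values: none (0 points).
  x = 10: rhs = 6, matching y values: 5, 14 (2 points).
  x = 11: rhs = 12, matching y values: none (0 points).
  x = 12: rhs = 8, matching y values: none (0 points).
  x = 13: rhs = 0, matching y values: 0 (1 points).
  x = 14: rhs = 13, matching y values: none (0 points).
  x = 15: rhs = 15, matching y values: none (0 points).
  x = 16: rhs = 12, matching y values: none (0 points).
  x = 17: rhs = 10, matching y values: none (0 points).
  x = 18: rhs = 15, matching y values: none (0 points).
Total affine count: 11.
Full point count |E(F_19)| = 11 + 1 = 12.
Hasse bound: |12 − (19+1)| = |-8| = 8 ≤ 2√19 ≈ 8.7178 ✓.


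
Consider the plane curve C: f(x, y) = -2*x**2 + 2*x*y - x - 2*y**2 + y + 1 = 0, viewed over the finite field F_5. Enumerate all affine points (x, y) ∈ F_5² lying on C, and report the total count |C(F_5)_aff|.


Affine F_5-points: {(0, 1), (0, 2), (3, 0), (3, 1), (4, 0), (4, 2)}; count = 6.

For each of the 25 pairs (x, y) ∈ F_5², evaluate f(x, y) mod 5. Record the zeros.
  x = 0: [0↦1, 1↦0, 2↦0, 3↦1, 4↦3]  zeros at y ∈ {1, 2}
  x = 1: [0↦3, 1↦4, 2↦1, 3↦4, 4↦3]  zeros at y ∈ ∅
  x = 2: [0↦1, 1↦4, 2↦3, 3↦3, 4↦4]  zeros at y ∈ ∅
  x = 3: [0↦0, 1↦0, 2↦1, 3↦3, 4↦1]  zeros at y ∈ {0, 1}
  x = 4: [0↦0, 1↦2, 2↦0, 3↦4, 4↦4]  zeros at y ∈ {0, 2}
Collecting zeros: affine points = {(0, 1), (0, 2), (3, 0), (3, 1), (4, 0), (4, 2)}.
Total count |C(F_5)_aff| = 6.


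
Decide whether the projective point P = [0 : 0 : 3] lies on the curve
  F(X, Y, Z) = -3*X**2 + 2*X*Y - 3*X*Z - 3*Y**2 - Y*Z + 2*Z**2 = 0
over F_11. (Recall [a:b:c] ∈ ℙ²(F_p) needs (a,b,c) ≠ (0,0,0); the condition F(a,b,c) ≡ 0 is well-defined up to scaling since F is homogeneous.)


F(0,0,3) ≡ 7 (mod 11); P is NOT on the curve.

Evaluate F(0, 0, 3) term-by-term (mod 11).
  -3*X**2 ↦ -3·0·1·1 = 0
  2*X*Y ↦ 2·0·0·1 = 0
  -3*X*Z ↦ -3·0·1·3 = 0
  -3*Y**2 ↦ -3·1·0·1 = 0
  -Y*Z ↦ -1·1·0·3 = 0
  2*Z**2 ↦ 2·1·1·9 = 18
Sum: F(0, 0, 3) = (0) + (0) + (0) + (0) + (0) + (18) = 18.
Reducing mod 11: 18 ≡ 7 (mod 11).
Since F(a, b, c) ≡ 7 ≠ 0 (mod 11), P does NOT lie on the curve.


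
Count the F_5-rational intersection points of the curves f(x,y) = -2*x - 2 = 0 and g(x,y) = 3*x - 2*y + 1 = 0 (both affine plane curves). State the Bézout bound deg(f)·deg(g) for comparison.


Common zeros: {(4, 4)}; count = 1; Bézout bound = 1.

deg(f) = 1, deg(g) = 1, so Bézout bound = 1.
Scan x ∈ F_5. For each x, list the y ∈ F_5 with f(x, y) ≡ 0 and those with g(x, y) ≡ 0 (mod 5); the common zeros in that column are the intersection.
  x = 0: f ≡ 0 at y ∈ ∅; g ≡ 0 at y ∈ {3}; common: ∅.
  x = 1: f ≡ 0 at y ∈ ∅; g ≡ 0 at y ∈ {2}; common: ∅.
  x = 2: f ≡ 0 at y ∈ ∅; g ≡ 0 at y ∈ {1}; common: ∅.
  x = 3: f ≡ 0 at y ∈ ∅; g ≡ 0 at y ∈ {0}; common: ∅.
  x = 4: f ≡ 0 at y ∈ {0, 1, 2, 3, 4}; g ≡ 0 at y ∈ {4}; common: {4}.
Collecting: common zeros = {(4, 4)}, so the count is 1.
Comparison with the Bézout bound: 1 ≤ 1 = deg(f)·deg(g), as expected for curves with no common component (the bound is attained).


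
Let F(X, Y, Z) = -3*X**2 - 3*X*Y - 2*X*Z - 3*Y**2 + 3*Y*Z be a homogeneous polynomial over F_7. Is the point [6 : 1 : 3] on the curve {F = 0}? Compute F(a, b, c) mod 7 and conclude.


F(6,1,3) ≡ 5 (mod 7); P is NOT on the curve.

Evaluate F(6, 1, 3) term-by-term (mod 7).
  -3*X**2 ↦ -3·36·1·1 = -108
  -3*X*Y ↦ -3·6·1·1 = -18
  -2*X*Z ↦ -2·6·1·3 = -36
  -3*Y**2 ↦ -3·1·1·1 = -3
  3*Y*Z ↦ 3·1·1·3 = 9
Sum: F(6, 1, 3) = (-108) + (-18) + (-36) + (-3) + (9) = -156.
Reducing mod 7: -156 ≡ 5 (mod 7).
Since F(a, b, c) ≡ 5 ≠ 0 (mod 7), P does NOT lie on the curve.


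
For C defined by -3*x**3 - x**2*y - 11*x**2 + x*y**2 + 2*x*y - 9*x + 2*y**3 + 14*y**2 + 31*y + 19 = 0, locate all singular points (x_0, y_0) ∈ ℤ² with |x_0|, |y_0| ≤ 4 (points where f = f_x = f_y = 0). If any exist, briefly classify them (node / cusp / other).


Singular points: {(-1, -2)}; classification: cusp.

Compute partial derivatives:
  f_x = -9*x**2 - 2*x*y - 22*x + y**2 + 2*y - 9.
  f_y = -x**2 + 2*x*y + 2*x + 6*y**2 + 28*y + 31.
Scan x_0 ∈ {−4, ..., 4}. For each x_0, f_y(x_0, y) is a polynomial in y; find its integer roots y ∈ {−4, ..., 4}, then test f_x and f at those candidates.
  x = -4: f_y(-4, y) = 6*y**2 + 20*y + 7; no integer root y with |y| ≤ 4.
  x = -3: f_y(-3, y) = 6*y**2 + 22*y + 16; vanishes at y ∈ {-1}. (-3, -1): f_x = -31 ≠ 0.
  x = -2: f_y(-2, y) = 6*y**2 + 24*y + 23; no integer root y with |y| ≤ 4.
  x = -1: f_y(-1, y) = 6*y**2 + 26*y + 28; vanishes at y ∈ {-2}. (-1, -2): f_x = 0, f = 0 — SINGULAR.
  x = 0: f_y(0, y) = 6*y**2 + 28*y + 31; no integer root y with |y| ≤ 4.
  x = 1: f_y(1, y) = 6*y**2 + 30*y + 32; no integer root y with |y| ≤ 4.
  x = 2: f_y(2, y) = 6*y**2 + 32*y + 31; no integer root y with |y| ≤ 4.
  x = 3: f_y(3, y) = 6*y**2 + 34*y + 28; vanishes at y ∈ {-1}. (3, -1): f_x = -151 ≠ 0.
  x = 4: f_y(4, y) = 6*y**2 + 36*y + 23; no integer root y with |y| ≤ 4.
Only singular point on the grid: (-1, -2).
Classify: substitute x = -1 + u, y = -2 + v and expand: f = -3*u**3 - u**2*v + u*v**2 + 2*v**3 + v**2.
No constant or linear terms (consistent with a singular point). Quadratic part: v**2. Cubic part: -3*u**3 - u**2*v + u*v**2 + 2*v**3.
The quadratic part v**2 is a perfect square, so there is a single (double) tangent line v = 0, i.e. y = -2. Restricting the cubic part to that line (v = 0) leaves -3*u**3 ≠ 0, so f is not divisible by v and the branch is v² ≈ 3*u**3 to lowest order — this is a cusp.
Classification: cusp.


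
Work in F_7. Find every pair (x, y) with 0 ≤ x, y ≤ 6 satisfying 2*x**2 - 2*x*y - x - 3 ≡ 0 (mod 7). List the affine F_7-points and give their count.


Affine F_7-points: {(1, 6), (2, 6), (3, 2), (4, 4), (5, 0), (6, 0)}; count = 6.

For each of the 49 pairs (x, y) ∈ F_7², evaluate f(x, y) mod 7. Record the zeros.
  x = 0: [0↦4, 1↦4, 2↦4, 3↦4, 4↦4, 5↦4, 6↦4]  zeros at y ∈ ∅
  x = 1: [0↦5, 1↦3, 2↦1, 3↦6, 4↦4, 5↦2, 6↦0]  zeros at y ∈ {6}
  x = 2: [0↦3, 1↦6, 2↦2, 3↦5, 4↦1, 5↦4, 6↦0]  zeros at y ∈ {6}
  x = 3: [0↦5, 1↦6, 2↦0, 3↦1, 4↦2, 5↦3, 6↦4]  zeros at y ∈ {2}
  x = 4: [0↦4, 1↦3, 2↦2, 3↦1, 4↦0, 5↦6, 6↦5]  zeros at y ∈ {4}
  x = 5: [0↦0, 1↦4, 2↦1, 3↦5, 4↦2, 5↦6, 6↦3]  zeros at y ∈ {0}
  x = 6: [0↦0, 1↦2, 2↦4, 3↦6, 4↦1, 5↦3, 6↦5]  zeros at y ∈ {0}
Collecting zeros: affine points = {(1, 6), (2, 6), (3, 2), (4, 4), (5, 0), (6, 0)}.
Total count |C(F_7)_aff| = 6.


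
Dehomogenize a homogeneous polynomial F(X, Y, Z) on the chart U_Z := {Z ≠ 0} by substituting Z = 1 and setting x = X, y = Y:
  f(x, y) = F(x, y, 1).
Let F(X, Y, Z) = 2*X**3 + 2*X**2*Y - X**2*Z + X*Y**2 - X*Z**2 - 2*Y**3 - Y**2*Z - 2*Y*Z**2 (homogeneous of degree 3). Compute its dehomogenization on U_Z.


f(x, y) = 2*x**3 + 2*x**2*y - x**2 + x*y**2 - x - 2*y**3 - y**2 - 2*y

On U_Z we set Z = 1. Each monomial c·X^i·Y^j·Z^k in F becomes c·x^i·y^j·1^k = c·x^i·y^j.
Substituting Z = 1: F(X, Y, 1) = 2*x**3 + 2*x**2*y - x**2 + x*y**2 - x - 2*y**3 - y**2 - 2*y.
Note: deg(f) ≤ deg(F) = 3; strict inequality happens when F is divisible by Z (lost terms).


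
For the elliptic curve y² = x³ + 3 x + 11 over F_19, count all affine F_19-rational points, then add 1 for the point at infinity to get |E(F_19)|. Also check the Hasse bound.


Affine points = {(0, 7), (0, 12), (2, 5), (2, 14), (3, 3), (3, 16), (4, 7), (4, 12), (6, 6), (6, 13), (9, 8), (9, 11), (11, 8), (11, 11), (13, 9), (13, 10), (14, 2), (14, 17), (15, 7), (15, 12), (17, 4), (17, 15), (18, 8), (18, 11)}; affine count = 24; |E(F_19)| = 25.

Discriminant check: Δ ∝ 4a³ + 27b² = 4·3³ + 27·11² = 4·27 + 27·121 ≡ 12 (mod 19). Nonzero ⇒ E is nonsingular.
For each x ∈ F_19, compute rhs = x³ + 3·x + 11 mod 19, then count y ∈ F_19 with y² ≡ rhs.
  x = 0: rhs = 11, matching y values: 7, 12 (2 points).
  x = 1: rhs = 15, matching y values: none (0 points).
  x = 2: rhs = 6, matching y values: 5, 14 (2 points).
  x = 3: rhs = 9, matching y values: 3, 16 (2 points).
  x = 4: rhs = 11, matching y values: 7, 12 (2 points).
  x = 5: rhs = 18, matching y values: none (0 points).
  x = 6: rhs = 17, matching y values: 6, 13 (2 points).
  x = 7: rhs = 14, matching y values: none (0 points).
  x = 8: rhs = 15, matching y values: none (0 points).
  x = 9: rhs = 7, matching y values: 8, 11 (2 points).
  x = 10: rhs = 15, matching y values: none (0 points).
  x = 11: rhs = 7, matching y values: 8, 11 (2 points).
  x = 12: rhs = 8, matching y values: none (0 points).
  x = 13: rhs = 5, matching y values: 9, 10 (2 points).
  x = 14: rhs = 4, matching y values: 2, 17 (2 points).
  x = 15: rhs = 11, matching y values: 7, 12 (2 points).
  x = 16: rhs = 13, matching y values: none (0 points).
  x = 17: rhs = 16, matching y values: 4, 15 (2 points).
  x = 18: rhs = 7, matching y values: 8, 11 (2 points).
Total affine count: 24.
Full point count |E(F_19)| = 24 + 1 = 25.
Hasse bound: |25 − (19+1)| = |5| = 5 ≤ 2√19 ≈ 8.7178 ✓.


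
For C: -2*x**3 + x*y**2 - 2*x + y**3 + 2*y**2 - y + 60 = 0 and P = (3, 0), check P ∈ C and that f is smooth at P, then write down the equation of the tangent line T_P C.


Tangent line at P: -56*x - y + 168 = 0.

Step 1: f(3, 0) = 0, so P lies on C.
Step 2: partial derivatives
  f_x(x, y) = -6*x**2 + y**2 - 2, f_y(x, y) = 2*x*y + 3*y**2 + 4*y - 1.
  f_x(P) = -56, f_y(P) = -1 (gradient nonzero, so P is smooth).
Step 3: tangent line at P: -56·(x − 3) + -1·(y − 0) = 0.
Expanding: -56*x - y + 168 = 0.


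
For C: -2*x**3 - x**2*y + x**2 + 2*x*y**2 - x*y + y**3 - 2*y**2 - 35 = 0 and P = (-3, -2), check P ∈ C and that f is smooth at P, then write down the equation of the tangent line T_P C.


Tangent line at P: -62*x + 38*y - 110 = 0.

Step 1: f(-3, -2) = 0, so P lies on C.
Step 2: partial derivatives
  f_x(x, y) = -6*x**2 - 2*x*y + 2*x + 2*y**2 - y, f_y(x, y) = -x**2 + 4*x*y - x + 3*y**2 - 4*y.
  f_x(P) = -62, f_y(P) = 38 (gradient nonzero, so P is smooth).
Step 3: tangent line at P: -62·(x − -3) + 38·(y − -2) = 0.
Expanding: -62*x + 38*y - 110 = 0.


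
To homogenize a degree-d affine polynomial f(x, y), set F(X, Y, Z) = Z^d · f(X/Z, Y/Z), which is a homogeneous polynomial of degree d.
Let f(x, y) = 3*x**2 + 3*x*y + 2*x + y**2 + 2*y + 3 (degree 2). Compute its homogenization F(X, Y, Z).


F(X, Y, Z) = 3*X**2 + 3*X*Y + 2*X*Z + Y**2 + 2*Y*Z + 3*Z**2

deg(f) = 2.
Substitute x = X/Z, y = Y/Z into f, then multiply by Z^2.
  monomial 3·x^2·y^0 ↦ 3·X^2·Y^0·Z^0.
  monomial 3·x^1·y^1 ↦ 3·X^1·Y^1·Z^0.
  monomial 2·x^1·y^0 ↦ 2·X^1·Y^0·Z^1.
  monomial 1·x^0·y^2 ↦ 1·X^0·Y^2·Z^0.
  monomial 2·x^0·y^1 ↦ 2·X^0·Y^1·Z^1.
  monomial 3·x^0·y^0 ↦ 3·X^0·Y^0·Z^2.
Collecting: F(X, Y, Z) = 3*X**2 + 3*X*Y + 2*X*Z + Y**2 + 2*Y*Z + 3*Z**2.


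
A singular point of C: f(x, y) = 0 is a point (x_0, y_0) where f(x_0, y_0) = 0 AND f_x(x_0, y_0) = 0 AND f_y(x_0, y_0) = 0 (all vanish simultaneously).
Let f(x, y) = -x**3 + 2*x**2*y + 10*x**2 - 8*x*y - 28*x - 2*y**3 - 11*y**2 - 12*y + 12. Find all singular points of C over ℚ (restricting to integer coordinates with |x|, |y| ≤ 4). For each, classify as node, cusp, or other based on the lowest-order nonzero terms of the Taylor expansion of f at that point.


Singular points: {(2, -2)}; classification: cusp.

Compute partial derivatives:
  f_x = -3*x**2 + 4*x*y + 20*x - 8*y - 28.
  f_y = 2*x**2 - 8*x - 6*y**2 - 22*y - 12.
Scan x_0 ∈ {−4, ..., 4}. For each x_0, f_y(x_0, y) is a polynomial in y; find its integer roots y ∈ {−4, ..., 4}, then test f_x and f at those candidates.
  x = -4: f_y(-4, y) = -6*y**2 - 22*y + 52; no integer root y with |y| ≤ 4.
  x = -3: f_y(-3, y) = -6*y**2 - 22*y + 30; no integer root y with |y| ≤ 4.
  x = -2: f_y(-2, y) = -6*y**2 - 22*y + 12; no integer root y with |y| ≤ 4.
  x = -1: f_y(-1, y) = -6*y**2 - 22*y - 2; no integer root y with |y| ≤ 4.
  x = 0: f_y(0, y) = -6*y**2 - 22*y - 12; vanishes at y ∈ {-3}. (0, -3): f_x = -4 ≠ 0.
  x = 1: f_y(1, y) = -6*y**2 - 22*y - 18; no integer root y with |y| ≤ 4.
  x = 2: f_y(2, y) = -6*y**2 - 22*y - 20; vanishes at y ∈ {-2}. (2, -2): f_x = 0, f = 0 — SINGULAR.
  x = 3: f_y(3, y) = -6*y**2 - 22*y - 18; no integer root y with |y| ≤ 4.
  x = 4: f_y(4, y) = -6*y**2 - 22*y - 12; vanishes at y ∈ {-3}. (4, -3): f_x = -20 ≠ 0.
Only singular point on the grid: (2, -2).
Classify: substitute x = 2 + u, y = -2 + v and expand: f = -u**3 + 2*u**2*v - 2*v**3 + v**2.
No constant or linear terms (consistent with a singular point). Quadratic part: v**2. Cubic part: -u**3 + 2*u**2*v - 2*v**3.
The quadratic part v**2 is a perfect square, so there is a single (double) tangent line v = 0, i.e. y = -2. Restricting the cubic part to that line (v = 0) leaves -u**3 ≠ 0, so f is not divisible by v and the branch is v² ≈ u**3 to lowest order — this is a cusp.
Classification: cusp.


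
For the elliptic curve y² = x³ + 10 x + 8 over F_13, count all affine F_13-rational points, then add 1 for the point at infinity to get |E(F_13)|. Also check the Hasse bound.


Affine points = {(2, 6), (2, 7), (3, 0), (5, 1), (5, 12), (10, 4), (10, 9), (12, 6), (12, 7)}; affine count = 9; |E(F_13)| = 10.

Discriminant check: Δ ∝ 4a³ + 27b² = 4·10³ + 27·8² = 4·1000 + 27·64 ≡ 8 (mod 13). Nonzero ⇒ E is nonsingular.
For each x ∈ F_13, compute rhs = x³ + 10·x + 8 mod 13, then count y ∈ F_13 with y² ≡ rhs.
  x = 0: rhs = 8, matching y values: none (0 points).
  x = 1: rhs = 6, matching y values: none (0 points).
  x = 2: rhs = 10, matching y values: 6, 7 (2 points).
  x = 3: rhs = 0, matching y values: 0 (1 points).
  x = 4: rhs = 8, matching y values: none (0 points).
  x = 5: rhs = 1, matching y values: 1, 12 (2 points).
  x = 6: rhs = 11, matching y values: none (0 points).
  x = 7: rhs = 5, matching y values: none (0 points).
  x = 8: rhs = 2, matching y values: none (0 points).
  x = 9: rhs = 8, matching y values: none (0 points).
  x = 10: rhs = 3, matching y values: 4, 9 (2 points).
  x = 11: rhs = 6, matching y values: none (0 points).
  x = 12: rhs = 10, matching y values: 6, 7 (2 points).
Total affine count: 9.
Full point count |E(F_13)| = 9 + 1 = 10.
Hasse bound: |10 − (13+1)| = |-4| = 4 ≤ 2√13 ≈ 7.2111 ✓.


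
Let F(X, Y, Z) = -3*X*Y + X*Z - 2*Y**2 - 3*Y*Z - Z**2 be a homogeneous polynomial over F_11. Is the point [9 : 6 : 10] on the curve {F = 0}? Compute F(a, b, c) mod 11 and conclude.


F(9,6,10) ≡ 5 (mod 11); P is NOT on the curve.

Evaluate F(9, 6, 10) term-by-term (mod 11).
  -3*X*Y ↦ -3·9·6·1 = -162
  X*Z ↦ 1·9·1·10 = 90
  -2*Y**2 ↦ -2·1·36·1 = -72
  -3*Y*Z ↦ -3·1·6·10 = -180
  -Z**2 ↦ -1·1·1·100 = -100
Sum: F(9, 6, 10) = (-162) + (90) + (-72) + (-180) + (-100) = -424.
Reducing mod 11: -424 ≡ 5 (mod 11).
Since F(a, b, c) ≡ 5 ≠ 0 (mod 11), P does NOT lie on the curve.


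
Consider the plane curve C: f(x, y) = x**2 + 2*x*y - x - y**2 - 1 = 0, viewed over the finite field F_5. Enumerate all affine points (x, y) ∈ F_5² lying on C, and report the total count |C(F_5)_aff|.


Affine F_5-points: {(0, 2), (0, 3), (1, 1), (2, 2), (3, 0), (3, 1)}; count = 6.

For each of the 25 pairs (x, y) ∈ F_5², evaluate f(x, y) mod 5. Record the zeros.
  x = 0: [0↦4, 1↦3, 2↦0, 3↦0, 4↦3]  zeros at y ∈ {2, 3}
  x = 1: [0↦4, 1↦0, 2↦4, 3↦1, 4↦1]  zeros at y ∈ {1}
  x = 2: [0↦1, 1↦4, 2↦0, 3↦4, 4↦1]  zeros at y ∈ {2}
  x = 3: [0↦0, 1↦0, 2↦3, 3↦4, 4↦3]  zeros at y ∈ {0, 1}
  x = 4: [0↦1, 1↦3, 2↦3, 3↦1, 4↦2]  zeros at y ∈ ∅
Collecting zeros: affine points = {(0, 2), (0, 3), (1, 1), (2, 2), (3, 0), (3, 1)}.
Total count |C(F_5)_aff| = 6.


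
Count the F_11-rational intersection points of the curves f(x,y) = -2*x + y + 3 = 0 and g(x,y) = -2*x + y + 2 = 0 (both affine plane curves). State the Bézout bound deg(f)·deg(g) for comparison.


Common zeros: ∅; count = 0; Bézout bound = 1.

deg(f) = 1, deg(g) = 1, so Bézout bound = 1.
Scan x ∈ F_11. For each x, list the y ∈ F_11 with f(x, y) ≡ 0 and those with g(x, y) ≡ 0 (mod 11); the common zeros in that column are the intersection.
  x = 0: f ≡ 0 at y ∈ {8}; g ≡ 0 at y ∈ {9}; common: ∅.
  x = 1: f ≡ 0 at y ∈ {10}; g ≡ 0 at y ∈ {0}; common: ∅.
  x = 2: f ≡ 0 at y ∈ {1}; g ≡ 0 at y ∈ {2}; common: ∅.
  x = 3: f ≡ 0 at y ∈ {3}; g ≡ 0 at y ∈ {4}; common: ∅.
  x = 4: f ≡ 0 at y ∈ {5}; g ≡ 0 at y ∈ {6}; common: ∅.
  x = 5: f ≡ 0 at y ∈ {7}; g ≡ 0 at y ∈ {8}; common: ∅.
  x = 6: f ≡ 0 at y ∈ {9}; g ≡ 0 at y ∈ {10}; common: ∅.
  x = 7: f ≡ 0 at y ∈ {0}; g ≡ 0 at y ∈ {1}; common: ∅.
  x = 8: f ≡ 0 at y ∈ {2}; g ≡ 0 at y ∈ {3}; common: ∅.
  x = 9: f ≡ 0 at y ∈ {4}; g ≡ 0 at y ∈ {5}; common: ∅.
  x = 10: f ≡ 0 at y ∈ {6}; g ≡ 0 at y ∈ {7}; common: ∅.
Collecting: common zeros = ∅, so the count is 0.
Comparison with the Bézout bound: 0 ≤ 1 = deg(f)·deg(g), as expected for curves with no common component (the affine F_11-count falls short of the bound because intersections may lie at infinity, over extension fields, or carry multiplicity).


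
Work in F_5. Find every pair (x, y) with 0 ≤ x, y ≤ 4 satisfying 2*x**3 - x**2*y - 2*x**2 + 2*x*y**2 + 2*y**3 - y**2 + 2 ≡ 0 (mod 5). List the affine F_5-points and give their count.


Affine F_5-points: {(1, 2), (2, 0), (2, 2), (2, 4), (3, 3), (3, 4), (4, 2)}; count = 7.

For each of the 25 pairs (x, y) ∈ F_5², evaluate f(x, y) mod 5. Record the zeros.
  x = 0: [0↦2, 1↦3, 2↦4, 3↦2, 4↦4]  zeros at y ∈ ∅
  x = 1: [0↦2, 1↦4, 2↦0, 3↦2, 4↦2]  zeros at y ∈ {2}
  x = 2: [0↦0, 1↦1, 2↦0, 3↦4, 4↦0]  zeros at y ∈ {0, 2, 4}
  x = 3: [0↦3, 1↦1, 2↦1, 3↦0, 4↦0]  zeros at y ∈ {3, 4}
  x = 4: [0↦3, 1↦1, 2↦0, 3↦2, 4↦4]  zeros at y ∈ {2}
Collecting zeros: affine points = {(1, 2), (2, 0), (2, 2), (2, 4), (3, 3), (3, 4), (4, 2)}.
Total count |C(F_5)_aff| = 7.


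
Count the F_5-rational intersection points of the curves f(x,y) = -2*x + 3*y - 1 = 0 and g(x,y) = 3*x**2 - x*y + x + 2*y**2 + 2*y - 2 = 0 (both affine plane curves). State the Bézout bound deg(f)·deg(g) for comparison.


Common zeros: {(0, 2), (1, 1)}; count = 2; Bézout bound = 2.

deg(f) = 1, deg(g) = 2, so Bézout bound = 2.
Scan x ∈ F_5. For each x, list the y ∈ F_5 with f(x, y) ≡ 0 and those with g(x, y) ≡ 0 (mod 5); the common zeros in that column are the intersection.
  x = 0: f ≡ 0 at y ∈ {2}; g ≡ 0 at y ∈ {2}; common: {2}.
  x = 1: f ≡ 0 at y ∈ {1}; g ≡ 0 at y ∈ {1}; common: {1}.
  x = 2: f ≡ 0 at y ∈ {0}; g ≡ 0 at y ∈ {2, 3}; common: ∅.
  x = 3: f ≡ 0 at y ∈ {4}; g ≡ 0 at y ∈ ∅; common: ∅.
  x = 4: f ≡ 0 at y ∈ {3}; g ≡ 0 at y ∈ {0, 1}; common: ∅.
Collecting: common zeros = {(0, 2), (1, 1)}, so the count is 2.
Comparison with the Bézout bound: 2 ≤ 2 = deg(f)·deg(g), as expected for curves with no common component (the bound is attained).


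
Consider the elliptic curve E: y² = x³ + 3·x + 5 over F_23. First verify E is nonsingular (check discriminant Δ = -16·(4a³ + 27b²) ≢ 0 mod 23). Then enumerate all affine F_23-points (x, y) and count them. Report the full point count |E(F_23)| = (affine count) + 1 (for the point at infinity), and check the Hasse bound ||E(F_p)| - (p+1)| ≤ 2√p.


Affine points = {(1, 3), (1, 20), (3, 8), (3, 15), (4, 9), (4, 14), (6, 3), (6, 20), (7, 1), (7, 22), (8, 9), (8, 14), (9, 5), (9, 18), (10, 0), (11, 9), (11, 14), (14, 10), (14, 13), (16, 3), (16, 20), (17, 1), (17, 22), (18, 7), (18, 16), (22, 1), (22, 22)}; affine count = 27; |E(F_23)| = 28.

Discriminant check: Δ ∝ 4a³ + 27b² = 4·3³ + 27·5² = 4·27 + 27·25 ≡ 1 (mod 23). Nonzero ⇒ E is nonsingular.
For each x ∈ F_23, compute rhs = x³ + 3·x + 5 mod 23, then count y ∈ F_23 with y² ≡ rhs.
  x = 0: rhs = 5, matching y values: none (0 points).
  x = 1: rhs = 9, matching y values: 3, 20 (2 points).
  x = 2: rhs = 19, matching y values: none (0 points).
  x = 3: rhs = 18, matching y values: 8, 15 (2 points).
  x = 4: rhs = 12, matching y values: 9, 14 (2 points).
  x = 5: rhs = 7, matching y values: none (0 points).
  x = 6: rhs = 9, matching y values: 3, 20 (2 points).
  x = 7: rhs = 1, matching y values: 1, 22 (2 points).
  x = 8: rhs = 12, matching y values: 9, 14 (2 points).
  x = 9: rhs = 2, matching y values: 5, 18 (2 points).
  x = 10: rhs = 0, matching y values: 0 (1 points).
  x = 11: rhs = 12, matching y values: 9, 14 (2 points).
  x = 12: rhs = 21, matching y values: none (0 points).
  x = 13: rhs = 10, matching y values: none (0 points).
  x = 14: rhs = 8, matching y values: 10, 13 (2 points).
  x = 15: rhs = 21, matching y values: none (0 points).
  x = 16: rhs = 9, matching y values: 3, 20 (2 points).
  x = 17: rhs = 1, matching y values: 1, 22 (2 points).
  x = 18: rhs = 3, matching y values: 7, 16 (2 points).
  x = 19: rhs = 21, matching y values: none (0 points).
  x = 20: rhs = 15, matching y values: none (0 points).
  x = 21: rhs = 14, matching y values: none (0 points).
  x = 22: rhs = 1, matching y values: 1, 22 (2 points).
Total affine count: 27.
Full point count |E(F_23)| = 27 + 1 = 28.
Hasse bound: |28 − (23+1)| = |4| = 4 ≤ 2√23 ≈ 9.5917 ✓.


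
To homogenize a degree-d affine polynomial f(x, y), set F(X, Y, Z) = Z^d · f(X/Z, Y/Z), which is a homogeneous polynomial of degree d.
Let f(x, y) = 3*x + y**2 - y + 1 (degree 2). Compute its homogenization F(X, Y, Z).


F(X, Y, Z) = 3*X*Z + Y**2 - Y*Z + Z**2

deg(f) = 2.
Substitute x = X/Z, y = Y/Z into f, then multiply by Z^2.
  monomial 3·x^1·y^0 ↦ 3·X^1·Y^0·Z^1.
  monomial 1·x^0·y^2 ↦ 1·X^0·Y^2·Z^0.
  monomial -1·x^0·y^1 ↦ -1·X^0·Y^1·Z^1.
  monomial 1·x^0·y^0 ↦ 1·X^0·Y^0·Z^2.
Collecting: F(X, Y, Z) = 3*X*Z + Y**2 - Y*Z + Z**2.


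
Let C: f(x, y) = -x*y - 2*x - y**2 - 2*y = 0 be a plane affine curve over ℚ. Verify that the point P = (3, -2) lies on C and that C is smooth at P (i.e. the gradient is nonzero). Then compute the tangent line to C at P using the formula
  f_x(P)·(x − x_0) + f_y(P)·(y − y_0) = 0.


Tangent line at P: -y - 2 = 0.

Step 1: f(3, -2) = 0, so P lies on C.
Step 2: partial derivatives
  f_x(x, y) = -y - 2, f_y(x, y) = -x - 2*y - 2.
  f_x(P) = 0, f_y(P) = -1 (gradient nonzero, so P is smooth).
Step 3: tangent line at P: 0·(x − 3) + -1·(y − -2) = 0.
Expanding: -y - 2 = 0.


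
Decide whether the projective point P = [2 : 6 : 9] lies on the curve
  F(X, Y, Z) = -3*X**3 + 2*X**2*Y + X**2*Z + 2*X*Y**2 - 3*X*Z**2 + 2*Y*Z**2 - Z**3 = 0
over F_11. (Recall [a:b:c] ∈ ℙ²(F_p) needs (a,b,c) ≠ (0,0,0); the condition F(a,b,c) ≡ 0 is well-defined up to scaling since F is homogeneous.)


F(2,6,9) ≡ 5 (mod 11); P is NOT on the curve.

Evaluate F(2, 6, 9) term-by-term (mod 11).
  -3*X**3 ↦ -3·8·1·1 = -24
  2*X**2*Y ↦ 2·4·6·1 = 48
  X**2*Z ↦ 1·4·1·9 = 36
  2*X*Y**2 ↦ 2·2·36·1 = 144
  -3*X*Z**2 ↦ -3·2·1·81 = -486
  2*Y*Z**2 ↦ 2·1·6·81 = 972
  -Z**3 ↦ -1·1·1·729 = -729
Sum: F(2, 6, 9) = (-24) + (48) + (36) + (144) + (-486) + (972) + (-729) = -39.
Reducing mod 11: -39 ≡ 5 (mod 11).
Since F(a, b, c) ≡ 5 ≠ 0 (mod 11), P does NOT lie on the curve.


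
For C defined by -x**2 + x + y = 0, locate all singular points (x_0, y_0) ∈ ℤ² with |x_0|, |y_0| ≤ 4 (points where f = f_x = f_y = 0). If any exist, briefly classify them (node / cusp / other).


No singular points in the scanned grid; C is smooth there.

Compute partial derivatives:
  f_x = 1 - 2*x.
  f_y = 1.
f_y = 1 is a nonzero constant, so f_y never vanishes: no point (x, y) can satisfy f = f_x = f_y = 0. In particular no (x, y) ∈ {−4, ..., 4}² is singular; the curve is smooth.


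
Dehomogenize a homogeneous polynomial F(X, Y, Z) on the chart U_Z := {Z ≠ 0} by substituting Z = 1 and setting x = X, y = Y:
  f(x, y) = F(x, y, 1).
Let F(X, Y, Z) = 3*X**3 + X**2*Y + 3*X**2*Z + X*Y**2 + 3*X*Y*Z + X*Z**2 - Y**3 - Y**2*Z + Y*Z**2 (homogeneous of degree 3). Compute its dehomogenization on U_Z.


f(x, y) = 3*x**3 + x**2*y + 3*x**2 + x*y**2 + 3*x*y + x - y**3 - y**2 + y

On U_Z we set Z = 1. Each monomial c·X^i·Y^j·Z^k in F becomes c·x^i·y^j·1^k = c·x^i·y^j.
Substituting Z = 1: F(X, Y, 1) = 3*x**3 + x**2*y + 3*x**2 + x*y**2 + 3*x*y + x - y**3 - y**2 + y.
Note: deg(f) ≤ deg(F) = 3; strict inequality happens when F is divisible by Z (lost terms).


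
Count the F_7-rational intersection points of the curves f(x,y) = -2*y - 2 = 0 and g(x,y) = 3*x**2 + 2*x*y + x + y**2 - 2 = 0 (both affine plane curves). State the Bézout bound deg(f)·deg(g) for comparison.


Common zeros: ∅; count = 0; Bézout bound = 2.

deg(f) = 1, deg(g) = 2, so Bézout bound = 2.
Scan x ∈ F_7. For each x, list the y ∈ F_7 with f(x, y) ≡ 0 and those with g(x, y) ≡ 0 (mod 7); the common zeros in that column are the intersection.
  x = 0: f ≡ 0 at y ∈ {6}; g ≡ 0 at y ∈ {3, 4}; common: ∅.
  x = 1: f ≡ 0 at y ∈ {6}; g ≡ 0 at y ∈ ∅; common: ∅.
  x = 2: f ≡ 0 at y ∈ {6}; g ≡ 0 at y ∈ ∅; common: ∅.
  x = 3: f ≡ 0 at y ∈ {6}; g ≡ 0 at y ∈ {0, 1}; common: ∅.
  x = 4: f ≡ 0 at y ∈ {6}; g ≡ 0 at y ∈ {2, 4}; common: ∅.
  x = 5: f ≡ 0 at y ∈ {6}; g ≡ 0 at y ∈ ∅; common: ∅.
  x = 6: f ≡ 0 at y ∈ {6}; g ≡ 0 at y ∈ {0, 2}; common: ∅.
Collecting: common zeros = ∅, so the count is 0.
Comparison with the Bézout bound: 0 ≤ 2 = deg(f)·deg(g), as expected for curves with no common component (the affine F_7-count falls short of the bound because intersections may lie at infinity, over extension fields, or carry multiplicity).


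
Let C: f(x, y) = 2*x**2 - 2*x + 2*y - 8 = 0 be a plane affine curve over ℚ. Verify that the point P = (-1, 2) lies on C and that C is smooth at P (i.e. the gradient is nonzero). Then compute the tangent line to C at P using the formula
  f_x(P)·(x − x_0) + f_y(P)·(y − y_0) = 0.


Tangent line at P: -6*x + 2*y - 10 = 0.

Step 1: f(-1, 2) = 0, so P lies on C.
Step 2: partial derivatives
  f_x(x, y) = 4*x - 2, f_y(x, y) = 2.
  f_x(P) = -6, f_y(P) = 2 (gradient nonzero, so P is smooth).
Step 3: tangent line at P: -6·(x − -1) + 2·(y − 2) = 0.
Expanding: -6*x + 2*y - 10 = 0.


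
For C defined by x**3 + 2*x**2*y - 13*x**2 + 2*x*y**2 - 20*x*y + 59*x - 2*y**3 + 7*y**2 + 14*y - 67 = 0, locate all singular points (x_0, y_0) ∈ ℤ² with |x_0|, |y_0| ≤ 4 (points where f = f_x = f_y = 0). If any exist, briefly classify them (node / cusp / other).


Singular points: {(3, 2)}; classification: cusp.

Compute partial derivatives:
  f_x = 3*x**2 + 4*x*y - 26*x + 2*y**2 - 20*y + 59.
  f_y = 2*x**2 + 4*x*y - 20*x - 6*y**2 + 14*y + 14.
Scan x_0 ∈ {−4, ..., 4}. For each x_0, f_y(x_0, y) is a polynomial in y; find its integer roots y ∈ {−4, ..., 4}, then test f_x and f at those candidates.
  x = -4: f_y(-4, y) = -6*y**2 - 2*y + 126; no integer root y with |y| ≤ 4.
  x = -3: f_y(-3, y) = -6*y**2 + 2*y + 92; no integer root y with |y| ≤ 4.
  x = -2: f_y(-2, y) = -6*y**2 + 6*y + 62; no integer root y with |y| ≤ 4.
  x = -1: f_y(-1, y) = -6*y**2 + 10*y + 36; no integer root y with |y| ≤ 4.
  x = 0: f_y(0, y) = -6*y**2 + 14*y + 14; no integer root y with |y| ≤ 4.
  x = 1: f_y(1, y) = -6*y**2 + 18*y - 4; no integer root y with |y| ≤ 4.
  x = 2: f_y(2, y) = -6*y**2 + 22*y - 18; no integer root y with |y| ≤ 4.
  x = 3: f_y(3, y) = -6*y**2 + 26*y - 28; vanishes at y ∈ {2}. (3, 2): f_x = 0, f = 0 — SINGULAR.
  x = 4: f_y(4, y) = -6*y**2 + 30*y - 34; no integer root y with |y| ≤ 4.
Only singular point on the grid: (3, 2).
Classify: substitute x = 3 + u, y = 2 + v and expand: f = u**3 + 2*u**2*v + 2*u*v**2 - 2*v**3 + v**2.
No constant or linear terms (consistent with a singular point). Quadratic part: v**2. Cubic part: u**3 + 2*u**2*v + 2*u*v**2 - 2*v**3.
The quadratic part v**2 is a perfect square, so there is a single (double) tangent line v = 0, i.e. y = 2. Restricting the cubic part to that line (v = 0) leaves u**3 ≠ 0, so f is not divisible by v and the branch is v² ≈ -u**3 to lowest order — this is a cusp.
Classification: cusp.


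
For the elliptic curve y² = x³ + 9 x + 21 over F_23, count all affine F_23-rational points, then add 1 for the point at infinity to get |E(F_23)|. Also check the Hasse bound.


Affine points = {(1, 10), (1, 13), (2, 1), (2, 22), (3, 11), (3, 12), (4, 11), (4, 12), (7, 6), (7, 17), (9, 7), (9, 16), (11, 5), (11, 18), (13, 9), (13, 14), (14, 4), (14, 19), (15, 9), (15, 14), (16, 11), (16, 12), (17, 2), (17, 21), (18, 9), (18, 14), (19, 6), (19, 17), (20, 6), (20, 17), (21, 8), (21, 15)}; affine count = 32; |E(F_23)| = 33.

Discriminant check: Δ ∝ 4a³ + 27b² = 4·9³ + 27·21² = 4·729 + 27·441 ≡ 11 (mod 23). Nonzero ⇒ E is nonsingular.
For each x ∈ F_23, compute rhs = x³ + 9·x + 21 mod 23, then count y ∈ F_23 with y² ≡ rhs.
  x = 0: rhs = 21, matching y values: none (0 points).
  x = 1: rhs = 8, matching y values: 10, 13 (2 points).
  x = 2: rhs = 1, matching y values: 1, 22 (2 points).
  x = 3: rhs = 6, matching y values: 11, 12 (2 points).
  x = 4: rhs = 6, matching y values: 11, 12 (2 points).
  x = 5: rhs = 7, matching y values: none (0 points).
  x = 6: rhs = 15, matching y values: none (0 points).
  x = 7: rhs = 13, matching y values: 6, 17 (2 points).
  x = 8: rhs = 7, matching y values: none (0 points).
  x = 9: rhs = 3, matching y values: 7, 16 (2 points).
  x = 10: rhs = 7, matching y values: none (0 points).
  x = 11: rhs = 2, matching y values: 5, 18 (2 points).
  x = 12: rhs = 17, matching y values: none (0 points).
  x = 13: rhs = 12, matching y values: 9, 14 (2 points).
  x = 14: rhs = 16, matching y values: 4, 19 (2 points).
  x = 15: rhs = 12, matching y values: 9, 14 (2 points).
  x = 16: rhs = 6, matching y values: 11, 12 (2 points).
  x = 17: rhs = 4, matching y values: 2, 21 (2 points).
  x = 18: rhs = 12, matching y values: 9, 14 (2 points).
  x = 19: rhs = 13, matching y values: 6, 17 (2 points).
  x = 20: rhs = 13, matching y values: 6, 17 (2 points).
  x = 21: rhs = 18, matching y values: 8, 15 (2 points).
  x = 22: rhs = 11, matching y values: none (0 points).
Total affine count: 32.
Full point count |E(F_23)| = 32 + 1 = 33.
Hasse bound: |33 − (23+1)| = |9| = 9 ≤ 2√23 ≈ 9.5917 ✓.


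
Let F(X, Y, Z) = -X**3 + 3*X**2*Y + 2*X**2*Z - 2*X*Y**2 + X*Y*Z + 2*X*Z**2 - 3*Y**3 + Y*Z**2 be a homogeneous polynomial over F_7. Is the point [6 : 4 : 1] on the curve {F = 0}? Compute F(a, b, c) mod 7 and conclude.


F(6,4,1) ≡ 0 (mod 7); P is on the curve.

Evaluate F(6, 4, 1) term-by-term (mod 7).
  -X**3 ↦ -1·216·1·1 = -216
  3*X**2*Y ↦ 3·36·4·1 = 432
  2*X**2*Z ↦ 2·36·1·1 = 72
  -2*X*Y**2 ↦ -2·6·16·1 = -192
  X*Y*Z ↦ 1·6·4·1 = 24
  2*X*Z**2 ↦ 2·6·1·1 = 12
  -3*Y**3 ↦ -3·1·64·1 = -192
  Y*Z**2 ↦ 1·1·4·1 = 4
Sum: F(6, 4, 1) = (-216) + (432) + (72) + (-192) + (24) + (12) + (-192) + (4) = -56.
Reducing mod 7: -56 ≡ 0 (mod 7).
Since F(a, b, c) ≡ 0 (mod 7), P lies on the curve.


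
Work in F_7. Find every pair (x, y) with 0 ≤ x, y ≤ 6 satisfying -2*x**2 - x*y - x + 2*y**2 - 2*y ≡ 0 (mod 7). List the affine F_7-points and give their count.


Affine F_7-points: {(0, 0), (0, 1), (3, 0), (3, 6), (4, 4), (4, 6), (6, 1), (6, 3)}; count = 8.

For each of the 49 pairs (x, y) ∈ F_7², evaluate f(x, y) mod 7. Record the zeros.
  x = 0: [0↦0, 1↦0, 2↦4, 3↦5, 4↦3, 5↦5, 6↦4]  zeros at y ∈ {0, 1}
  x = 1: [0↦4, 1↦3, 2↦6, 3↦6, 4↦3, 5↦4, 6↦2]  zeros at y ∈ ∅
  x = 2: [0↦4, 1↦2, 2↦4, 3↦3, 4↦6, 5↦6, 6↦3]  zeros at y ∈ ∅
  x = 3: [0↦0, 1↦4, 2↦5, 3↦3, 4↦5, 5↦4, 6↦0]  zeros at y ∈ {0, 6}
  x = 4: [0↦6, 1↦2, 2↦2, 3↦6, 4↦0, 5↦5, 6↦0]  zeros at y ∈ {4, 6}
  x = 5: [0↦1, 1↦3, 2↦2, 3↦5, 4↦5, 5↦2, 6↦3]  zeros at y ∈ ∅
  x = 6: [0↦6, 1↦0, 2↦5, 3↦0, 4↦6, 5↦2, 6↦2]  zeros at y ∈ {1, 3}
Collecting zeros: affine points = {(0, 0), (0, 1), (3, 0), (3, 6), (4, 4), (4, 6), (6, 1), (6, 3)}.
Total count |C(F_7)_aff| = 8.


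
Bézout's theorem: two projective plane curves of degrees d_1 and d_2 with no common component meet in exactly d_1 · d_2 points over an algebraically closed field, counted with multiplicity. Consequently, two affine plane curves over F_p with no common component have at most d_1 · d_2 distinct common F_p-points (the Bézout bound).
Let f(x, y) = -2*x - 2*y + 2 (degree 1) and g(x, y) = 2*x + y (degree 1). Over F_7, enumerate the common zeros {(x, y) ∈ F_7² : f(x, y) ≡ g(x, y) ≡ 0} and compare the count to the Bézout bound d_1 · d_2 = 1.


Common zeros: {(6, 2)}; count = 1; Bézout bound = 1.

deg(f) = 1, deg(g) = 1, so Bézout bound = 1.
Scan x ∈ F_7. For each x, list the y ∈ F_7 with f(x, y) ≡ 0 and those with g(x, y) ≡ 0 (mod 7); the common zeros in that column are the intersection.
  x = 0: f ≡ 0 at y ∈ {1}; g ≡ 0 at y ∈ {0}; common: ∅.
  x = 1: f ≡ 0 at y ∈ {0}; g ≡ 0 at y ∈ {5}; common: ∅.
  x = 2: f ≡ 0 at y ∈ {6}; g ≡ 0 at y ∈ {3}; common: ∅.
  x = 3: f ≡ 0 at y ∈ {5}; g ≡ 0 at y ∈ {1}; common: ∅.
  x = 4: f ≡ 0 at y ∈ {4}; g ≡ 0 at y ∈ {6}; common: ∅.
  x = 5: f ≡ 0 at y ∈ {3}; g ≡ 0 at y ∈ {4}; common: ∅.
  x = 6: f ≡ 0 at y ∈ {2}; g ≡ 0 at y ∈ {2}; common: {2}.
Collecting: common zeros = {(6, 2)}, so the count is 1.
Comparison with the Bézout bound: 1 ≤ 1 = deg(f)·deg(g), as expected for curves with no common component (the bound is attained).


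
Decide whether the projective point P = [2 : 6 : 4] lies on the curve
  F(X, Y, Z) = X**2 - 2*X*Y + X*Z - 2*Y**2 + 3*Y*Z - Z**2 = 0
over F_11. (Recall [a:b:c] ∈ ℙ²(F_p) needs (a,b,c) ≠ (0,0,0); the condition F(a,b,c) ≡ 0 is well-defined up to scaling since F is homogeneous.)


F(2,6,4) ≡ 5 (mod 11); P is NOT on the curve.

Evaluate F(2, 6, 4) term-by-term (mod 11).
  X**2 ↦ 1·4·1·1 = 4
  -2*X*Y ↦ -2·2·6·1 = -24
  X*Z ↦ 1·2·1·4 = 8
  -2*Y**2 ↦ -2·1·36·1 = -72
  3*Y*Z ↦ 3·1·6·4 = 72
  -Z**2 ↦ -1·1·1·16 = -16
Sum: F(2, 6, 4) = (4) + (-24) + (8) + (-72) + (72) + (-16) = -28.
Reducing mod 11: -28 ≡ 5 (mod 11).
Since F(a, b, c) ≡ 5 ≠ 0 (mod 11), P does NOT lie on the curve.


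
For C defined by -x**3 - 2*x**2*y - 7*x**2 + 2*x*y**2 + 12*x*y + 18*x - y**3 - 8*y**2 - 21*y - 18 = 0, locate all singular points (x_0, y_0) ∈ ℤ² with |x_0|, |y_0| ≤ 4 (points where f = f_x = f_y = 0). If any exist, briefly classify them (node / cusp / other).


Singular points: {(0, -3)}; classification: node.

Compute partial derivatives:
  f_x = -3*x**2 - 4*x*y - 14*x + 2*y**2 + 12*y + 18.
  f_y = -2*x**2 + 4*x*y + 12*x - 3*y**2 - 16*y - 21.
Scan x_0 ∈ {−4, ..., 4}. For each x_0, f_y(x_0, y) is a polynomial in y; find its integer roots y ∈ {−4, ..., 4}, then test f_x and f at those candidates.
  x = -4: f_y(-4, y) = -3*y**2 - 32*y - 101; no integer root y with |y| ≤ 4.
  x = -3: f_y(-3, y) = -3*y**2 - 28*y - 75; no integer root y with |y| ≤ 4.
  x = -2: f_y(-2, y) = -3*y**2 - 24*y - 53; no integer root y with |y| ≤ 4.
  x = -1: f_y(-1, y) = -3*y**2 - 20*y - 35; no integer root y with |y| ≤ 4.
  x = 0: f_y(0, y) = -3*y**2 - 16*y - 21; vanishes at y ∈ {-3}. (0, -3): f_x = 0, f = 0 — SINGULAR.
  x = 1: f_y(1, y) = -3*y**2 - 12*y - 11; no integer root y with |y| ≤ 4.
  x = 2: f_y(2, y) = -3*y**2 - 8*y - 5; vanishes at y ∈ {-1}. (2, -1): f_x = -24 ≠ 0.
  x = 3: f_y(3, y) = -3*y**2 - 4*y - 3; no integer root y with |y| ≤ 4.
  x = 4: f_y(4, y) = -3*y**2 - 5; no integer root y with |y| ≤ 4.
Only singular point on the grid: (0, -3).
Classify: substitute x = 0 + u, y = -3 + v and expand: f = -u**3 - 2*u**2*v - u**2 + 2*u*v**2 - v**3 + v**2.
No constant or linear terms (consistent with a singular point). Quadratic part: -u**2 + v**2. Cubic part: -u**3 - 2*u**2*v + 2*u*v**2 - v**3.
The quadratic part v**2 - u**2 = (v − u)(v + u) splits into two distinct linear factors, so there are two distinct tangent lines y − -3 = ±(x − 0) — this is a node (ordinary double point).
Classification: node.


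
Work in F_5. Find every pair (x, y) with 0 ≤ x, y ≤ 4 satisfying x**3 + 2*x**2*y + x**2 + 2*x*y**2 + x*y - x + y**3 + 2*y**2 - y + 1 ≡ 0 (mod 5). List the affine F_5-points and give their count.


Affine F_5-points: {(0, 2), (1, 2), (4, 2)}; count = 3.

For each of the 25 pairs (x, y) ∈ F_5², evaluate f(x, y) mod 5. Record the zeros.
  x = 0: [0↦1, 1↦3, 2↦0, 3↦3, 4↦3]  zeros at y ∈ {2}
  x = 1: [0↦2, 1↦4, 2↦0, 3↦1, 4↦3]  zeros at y ∈ {2}
  x = 2: [0↦1, 1↦2, 2↦1, 3↦4, 4↦2]  zeros at y ∈ ∅
  x = 3: [0↦4, 1↦3, 2↦4, 3↦3, 4↦1]  zeros at y ∈ ∅
  x = 4: [0↦2, 1↦3, 2↦0, 3↦4, 4↦1]  zeros at y ∈ {2}
Collecting zeros: affine points = {(0, 2), (1, 2), (4, 2)}.
Total count |C(F_5)_aff| = 3.


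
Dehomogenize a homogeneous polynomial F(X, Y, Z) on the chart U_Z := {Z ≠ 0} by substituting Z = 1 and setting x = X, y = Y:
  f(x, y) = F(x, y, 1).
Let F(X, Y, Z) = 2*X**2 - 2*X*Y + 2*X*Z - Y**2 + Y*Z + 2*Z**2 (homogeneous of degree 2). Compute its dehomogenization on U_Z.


f(x, y) = 2*x**2 - 2*x*y + 2*x - y**2 + y + 2

On U_Z we set Z = 1. Each monomial c·X^i·Y^j·Z^k in F becomes c·x^i·y^j·1^k = c·x^i·y^j.
Substituting Z = 1: F(X, Y, 1) = 2*x**2 - 2*x*y + 2*x - y**2 + y + 2.
Note: deg(f) ≤ deg(F) = 2; strict inequality happens when F is divisible by Z (lost terms).


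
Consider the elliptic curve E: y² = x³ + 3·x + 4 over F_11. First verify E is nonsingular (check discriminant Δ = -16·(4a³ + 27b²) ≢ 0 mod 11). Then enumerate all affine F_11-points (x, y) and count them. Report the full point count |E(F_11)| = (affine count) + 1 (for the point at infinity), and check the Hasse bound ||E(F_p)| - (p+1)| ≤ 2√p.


Affine points = {(0, 2), (0, 9), (4, 5), (4, 6), (5, 1), (5, 10), (7, 4), (7, 7), (8, 1), (8, 10), (9, 1), (9, 10), (10, 0)}; affine count = 13; |E(F_11)| = 14.

Discriminant check: Δ ∝ 4a³ + 27b² = 4·3³ + 27·4² = 4·27 + 27·16 ≡ 1 (mod 11). Nonzero ⇒ E is nonsingular.
For each x ∈ F_11, compute rhs = x³ + 3·x + 4 mod 11, then count y ∈ F_11 with y² ≡ rhs.
  x = 0: rhs = 4, matching y values: 2, 9 (2 points).
  x = 1: rhs = 8, matching y values: none (0 points).
  x = 2: rhs = 7, matching y values: none (0 points).
  x = 3: rhs = 7, matching y values: none (0 points).
  x = 4: rhs = 3, matching y values: 5, 6 (2 points).
  x = 5: rhs = 1, matching y values: 1, 10 (2 points).
  x = 6: rhs = 7, matching y values: none (0 points).
  x = 7: rhs = 5, matching y values: 4, 7 (2 points).
  x = 8: rhs = 1, matching y values: 1, 10 (2 points).
  x = 9: rhs = 1, matching y values: 1, 10 (2 points).
  x = 10: rhs = 0, matching y values: 0 (1 points).
Total affine count: 13.
Full point count |E(F_11)| = 13 + 1 = 14.
Hasse bound: |14 − (11+1)| = |2| = 2 ≤ 2√11 ≈ 6.6332 ✓.
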